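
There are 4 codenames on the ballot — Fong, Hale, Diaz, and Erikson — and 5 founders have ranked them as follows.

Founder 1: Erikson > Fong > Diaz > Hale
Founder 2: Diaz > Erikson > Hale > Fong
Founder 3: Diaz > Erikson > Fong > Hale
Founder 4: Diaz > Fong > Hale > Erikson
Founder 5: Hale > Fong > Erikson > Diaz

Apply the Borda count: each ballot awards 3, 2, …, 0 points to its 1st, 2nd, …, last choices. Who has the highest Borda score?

Diaz

Borda scores:
  Fong: 2 + 0 + 1 + 2 + 2 = 7
  Hale: 0 + 1 + 0 + 1 + 3 = 5
  Diaz: 1 + 3 + 3 + 3 + 0 = 10
  Erikson: 3 + 2 + 2 + 0 + 1 = 8
Diaz has the highest total.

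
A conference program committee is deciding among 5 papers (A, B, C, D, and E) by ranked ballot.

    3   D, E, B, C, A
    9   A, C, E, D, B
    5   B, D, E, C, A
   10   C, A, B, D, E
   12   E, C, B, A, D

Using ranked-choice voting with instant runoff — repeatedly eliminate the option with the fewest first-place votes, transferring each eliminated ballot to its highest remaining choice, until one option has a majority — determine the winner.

Round 1: E 12, C 10, A 9, B 5, D 3. D has the fewest and is eliminated.
Round 2: E 15, C 10, A 9, B 5. B has the fewest and is eliminated.
Round 3: E 20, C 10, A 9. E has a majority.

E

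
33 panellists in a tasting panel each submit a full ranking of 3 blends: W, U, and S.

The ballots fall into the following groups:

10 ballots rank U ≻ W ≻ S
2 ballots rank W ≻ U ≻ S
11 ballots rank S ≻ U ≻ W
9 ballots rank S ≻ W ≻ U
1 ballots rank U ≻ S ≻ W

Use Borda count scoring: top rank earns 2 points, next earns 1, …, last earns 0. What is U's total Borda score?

35

Borda scores:
  W: 10·1 + 2·2 + 11·0 + 9·1 + 0 = 23
  U: 10·2 + 2·1 + 11·1 + 9·0 + 2 = 35
  S: 10·0 + 2·0 + 11·2 + 9·2 + 1 = 41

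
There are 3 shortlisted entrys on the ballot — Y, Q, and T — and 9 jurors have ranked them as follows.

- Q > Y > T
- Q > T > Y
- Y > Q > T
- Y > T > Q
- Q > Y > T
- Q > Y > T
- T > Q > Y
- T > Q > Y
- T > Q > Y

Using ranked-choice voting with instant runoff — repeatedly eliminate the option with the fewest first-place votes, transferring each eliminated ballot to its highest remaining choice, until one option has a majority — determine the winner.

Q

Round 1: Q 4, T 3, Y 2. Y has the fewest and is eliminated.
Round 2: Q 5, T 4. Q has a majority.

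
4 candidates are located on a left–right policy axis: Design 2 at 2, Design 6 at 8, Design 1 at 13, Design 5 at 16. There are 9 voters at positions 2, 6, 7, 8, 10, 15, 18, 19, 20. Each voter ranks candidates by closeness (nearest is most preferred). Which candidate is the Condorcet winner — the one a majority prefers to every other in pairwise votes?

Design 6

With single-peaked preferences on a line, the Condorcet winner is the candidate closest to the median voter.
The median voter (position 10) is closest to Design 6 at 8.
Check: Design 6 vs Design 2 — voters closer to Design 6: 8 of 9.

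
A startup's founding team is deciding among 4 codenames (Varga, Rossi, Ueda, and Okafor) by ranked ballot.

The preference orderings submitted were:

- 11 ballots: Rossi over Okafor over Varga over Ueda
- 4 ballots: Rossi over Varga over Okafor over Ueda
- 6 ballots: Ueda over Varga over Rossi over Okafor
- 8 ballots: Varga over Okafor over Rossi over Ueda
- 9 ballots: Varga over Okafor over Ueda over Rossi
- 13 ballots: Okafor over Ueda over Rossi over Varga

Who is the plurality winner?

Varga

First-place vote totals:
  Varga: 17
  Rossi: 15
  Ueda: 6
  Okafor: 13
Varga has the most first-place votes.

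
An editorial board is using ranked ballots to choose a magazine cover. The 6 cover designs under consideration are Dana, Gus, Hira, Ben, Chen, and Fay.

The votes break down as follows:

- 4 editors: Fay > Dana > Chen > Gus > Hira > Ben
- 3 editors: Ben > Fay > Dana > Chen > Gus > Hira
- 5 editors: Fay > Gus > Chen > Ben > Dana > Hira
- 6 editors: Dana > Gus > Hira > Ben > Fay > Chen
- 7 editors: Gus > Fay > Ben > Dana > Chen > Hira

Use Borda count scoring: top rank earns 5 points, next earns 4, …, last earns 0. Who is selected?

Fay

Borda scores:
  Dana: 4·4 + 3·3 + 5·1 + 6·5 + 7·2 = 74
  Gus: 4·2 + 3·1 + 5·4 + 6·4 + 7·5 = 90
  Hira: 4·1 + 3·0 + 5·0 + 6·3 + 7·0 = 22
  Ben: 4·0 + 3·5 + 5·2 + 6·2 + 7·3 = 58
  Chen: 4·3 + 3·2 + 5·3 + 6·0 + 7·1 = 40
  Fay: 4·5 + 3·4 + 5·5 + 6·1 + 7·4 = 91
Fay has the highest total.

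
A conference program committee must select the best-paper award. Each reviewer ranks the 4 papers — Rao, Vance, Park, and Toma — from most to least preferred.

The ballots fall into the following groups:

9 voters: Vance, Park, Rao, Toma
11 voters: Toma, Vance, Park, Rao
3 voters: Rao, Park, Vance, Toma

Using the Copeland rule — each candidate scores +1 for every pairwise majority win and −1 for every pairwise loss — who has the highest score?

Vance

Pairwise results:
  Rao vs Vance: Vance wins 20–3.
  Rao vs Park: Park wins 20–3.
  Rao vs Toma: Rao wins 12–11.
  Vance vs Park: Vance wins 20–3.
  Vance vs Toma: Vance wins 12–11.
  Park vs Toma: Park wins 12–11.
Copeland scores (wins − losses):
  Rao: 1 − 2 = -1
  Vance: 3 − 0 = 3
  Park: 2 − 1 = 1
  Toma: 0 − 3 = -3
Vance has the best Copeland score.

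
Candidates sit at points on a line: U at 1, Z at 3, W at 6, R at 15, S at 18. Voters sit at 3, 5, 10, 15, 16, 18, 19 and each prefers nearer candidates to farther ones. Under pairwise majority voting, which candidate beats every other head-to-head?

With single-peaked preferences on a line, the Condorcet winner is the candidate closest to the median voter.
The median voter (position 15) is closest to R at 15.
Check: R vs S — voters closer to R: 5 of 7.

R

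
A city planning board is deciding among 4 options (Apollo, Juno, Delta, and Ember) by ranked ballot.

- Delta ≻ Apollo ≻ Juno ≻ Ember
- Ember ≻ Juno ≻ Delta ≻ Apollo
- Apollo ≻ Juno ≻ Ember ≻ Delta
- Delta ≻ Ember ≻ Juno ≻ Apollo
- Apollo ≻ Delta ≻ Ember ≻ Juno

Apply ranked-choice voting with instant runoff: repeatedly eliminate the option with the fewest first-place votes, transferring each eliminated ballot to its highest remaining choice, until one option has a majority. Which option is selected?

Round 1: Apollo 2, Delta 2, Ember 1, Juno 0. Juno has the fewest and is eliminated.
Round 2: Apollo 2, Delta 2, Ember 1. Ember has the fewest and is eliminated.
Round 3: Delta 3, Apollo 2. Delta has a majority.

Delta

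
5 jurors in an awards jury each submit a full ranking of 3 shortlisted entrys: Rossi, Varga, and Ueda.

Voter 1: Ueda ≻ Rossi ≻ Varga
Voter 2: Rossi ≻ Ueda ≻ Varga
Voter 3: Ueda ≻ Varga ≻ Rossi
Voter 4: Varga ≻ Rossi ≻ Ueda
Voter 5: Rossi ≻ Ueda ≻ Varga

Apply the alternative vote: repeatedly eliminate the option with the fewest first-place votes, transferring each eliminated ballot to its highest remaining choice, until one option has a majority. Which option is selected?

Round 1: Rossi 2, Ueda 2, Varga 1. Varga has the fewest and is eliminated.
Round 2: Rossi 3, Ueda 2. Rossi has a majority.

Rossi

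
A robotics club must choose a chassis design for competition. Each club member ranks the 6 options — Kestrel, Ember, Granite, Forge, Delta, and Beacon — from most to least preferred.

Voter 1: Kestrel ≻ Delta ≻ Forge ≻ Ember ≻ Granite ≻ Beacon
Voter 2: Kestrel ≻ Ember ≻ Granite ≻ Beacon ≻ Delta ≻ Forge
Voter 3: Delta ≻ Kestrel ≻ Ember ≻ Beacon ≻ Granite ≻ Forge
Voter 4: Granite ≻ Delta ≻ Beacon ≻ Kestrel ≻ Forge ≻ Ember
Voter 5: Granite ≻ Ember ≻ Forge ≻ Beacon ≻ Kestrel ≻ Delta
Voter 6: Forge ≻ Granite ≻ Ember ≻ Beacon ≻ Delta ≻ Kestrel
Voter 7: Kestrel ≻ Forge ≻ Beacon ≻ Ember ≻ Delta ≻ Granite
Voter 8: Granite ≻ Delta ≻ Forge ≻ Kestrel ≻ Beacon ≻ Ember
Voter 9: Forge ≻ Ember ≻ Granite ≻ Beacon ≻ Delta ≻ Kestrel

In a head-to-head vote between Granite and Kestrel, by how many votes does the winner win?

1

Ballots ranking Granite above Kestrel: 5.
Ballots ranking Kestrel above Granite: 4.
Granite wins 5–4, a margin of 1.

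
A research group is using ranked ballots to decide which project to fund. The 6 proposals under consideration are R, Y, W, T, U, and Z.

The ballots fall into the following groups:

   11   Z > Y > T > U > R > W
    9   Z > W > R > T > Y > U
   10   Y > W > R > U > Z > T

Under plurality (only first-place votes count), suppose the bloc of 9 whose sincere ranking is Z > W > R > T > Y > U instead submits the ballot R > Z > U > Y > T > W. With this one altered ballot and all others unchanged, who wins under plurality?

Z

First-place totals with the altered ballot: R 9, Y 10, W 0, T 0, U 0, Z 11.
The winner is unchanged: still Z.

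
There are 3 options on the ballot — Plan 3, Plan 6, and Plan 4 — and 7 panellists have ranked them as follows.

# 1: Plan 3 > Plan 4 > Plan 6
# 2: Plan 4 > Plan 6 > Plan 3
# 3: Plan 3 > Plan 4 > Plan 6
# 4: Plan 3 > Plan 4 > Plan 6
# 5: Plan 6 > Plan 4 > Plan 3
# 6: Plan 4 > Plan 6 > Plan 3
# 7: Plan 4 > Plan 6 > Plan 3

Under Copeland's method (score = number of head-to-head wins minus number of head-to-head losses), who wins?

Pairwise results:
  Plan 3 vs Plan 6: Plan 6 wins 4–3.
  Plan 3 vs Plan 4: Plan 4 wins 4–3.
  Plan 6 vs Plan 4: Plan 4 wins 6–1.
Copeland scores (wins − losses):
  Plan 3: 0 − 2 = -2
  Plan 6: 1 − 1 = 0
  Plan 4: 2 − 0 = 2
Plan 4 has the best Copeland score.

Plan 4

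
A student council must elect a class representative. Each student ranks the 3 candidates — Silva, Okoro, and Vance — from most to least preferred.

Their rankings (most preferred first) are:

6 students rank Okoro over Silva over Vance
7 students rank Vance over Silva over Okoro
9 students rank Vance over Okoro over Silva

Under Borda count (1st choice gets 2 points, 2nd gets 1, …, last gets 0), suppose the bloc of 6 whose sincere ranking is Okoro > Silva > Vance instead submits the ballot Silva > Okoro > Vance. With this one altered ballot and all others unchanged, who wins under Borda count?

Borda totals with the altered ballot: Silva 19, Okoro 15, Vance 32.
The winner is unchanged: still Vance.

Vance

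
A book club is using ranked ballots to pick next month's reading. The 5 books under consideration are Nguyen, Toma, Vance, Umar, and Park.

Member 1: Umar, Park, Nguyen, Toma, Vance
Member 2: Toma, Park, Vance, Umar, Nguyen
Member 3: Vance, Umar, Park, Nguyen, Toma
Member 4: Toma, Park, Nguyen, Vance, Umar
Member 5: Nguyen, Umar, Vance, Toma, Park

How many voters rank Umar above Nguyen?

3

Ballots ranking Umar above Nguyen: 3.
Ballots ranking Nguyen above Umar: 2.
So 3 of 5 voters prefer Umar to Nguyen.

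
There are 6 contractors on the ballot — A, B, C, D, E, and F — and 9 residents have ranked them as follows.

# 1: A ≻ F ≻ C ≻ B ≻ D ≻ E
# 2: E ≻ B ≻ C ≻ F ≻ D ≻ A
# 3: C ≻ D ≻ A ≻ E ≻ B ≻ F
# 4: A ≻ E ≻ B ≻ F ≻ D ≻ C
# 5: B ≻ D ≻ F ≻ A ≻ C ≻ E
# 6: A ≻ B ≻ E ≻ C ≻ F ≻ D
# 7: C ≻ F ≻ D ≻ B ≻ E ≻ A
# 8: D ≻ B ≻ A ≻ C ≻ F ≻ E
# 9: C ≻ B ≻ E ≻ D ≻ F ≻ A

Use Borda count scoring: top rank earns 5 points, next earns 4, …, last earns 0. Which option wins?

Borda scores:
  A: 5 + 0 + 3 + 5 + 2 + 5 + 0 + 3 + 0 = 23
  B: 2 + 4 + 1 + 3 + 5 + 4 + 2 + 4 + 4 = 29
  C: 3 + 3 + 5 + 0 + 1 + 2 + 5 + 2 + 5 = 26
  D: 1 + 1 + 4 + 1 + 4 + 0 + 3 + 5 + 2 = 21
  E: 0 + 5 + 2 + 4 + 0 + 3 + 1 + 0 + 3 = 18
  F: 4 + 2 + 0 + 2 + 3 + 1 + 4 + 1 + 1 = 18
B has the highest total.

B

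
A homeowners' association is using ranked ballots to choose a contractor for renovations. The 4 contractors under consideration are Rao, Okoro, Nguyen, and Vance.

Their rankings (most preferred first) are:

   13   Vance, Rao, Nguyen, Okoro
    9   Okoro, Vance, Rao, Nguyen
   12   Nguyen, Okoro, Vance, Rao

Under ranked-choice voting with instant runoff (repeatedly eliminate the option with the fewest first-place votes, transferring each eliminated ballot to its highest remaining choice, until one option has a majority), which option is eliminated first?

Rao

Round 1: Vance 13, Nguyen 12, Okoro 9, Rao 0. Rao has the fewest and is eliminated.
Round 2: Vance 13, Nguyen 12, Okoro 9. Okoro has the fewest and is eliminated.
Round 3: Vance 22, Nguyen 12. Vance has a majority.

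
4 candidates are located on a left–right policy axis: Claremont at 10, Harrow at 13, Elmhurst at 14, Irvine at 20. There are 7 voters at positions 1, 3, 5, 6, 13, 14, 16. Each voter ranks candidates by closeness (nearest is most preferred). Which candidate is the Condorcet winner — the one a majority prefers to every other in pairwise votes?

Claremont

With single-peaked preferences on a line, the Condorcet winner is the candidate closest to the median voter.
The median voter (position 6) is closest to Claremont at 10.
Check: Claremont vs Harrow — voters closer to Claremont: 4 of 7.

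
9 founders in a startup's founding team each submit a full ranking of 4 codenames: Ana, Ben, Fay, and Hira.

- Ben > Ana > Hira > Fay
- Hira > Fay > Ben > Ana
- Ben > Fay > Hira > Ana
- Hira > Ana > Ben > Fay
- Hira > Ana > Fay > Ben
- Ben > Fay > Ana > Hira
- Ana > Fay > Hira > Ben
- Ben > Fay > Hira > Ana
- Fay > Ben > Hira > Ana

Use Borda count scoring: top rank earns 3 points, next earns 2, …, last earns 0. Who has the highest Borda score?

Ben

Borda scores:
  Ana: 2 + 0 + 0 + 2 + 2 + 1 + 3 + 0 + 0 = 10
  Ben: 3 + 1 + 3 + 1 + 0 + 3 + 0 + 3 + 2 = 16
  Fay: 0 + 2 + 2 + 0 + 1 + 2 + 2 + 2 + 3 = 14
  Hira: 1 + 3 + 1 + 3 + 3 + 0 + 1 + 1 + 1 = 14
Ben has the highest total.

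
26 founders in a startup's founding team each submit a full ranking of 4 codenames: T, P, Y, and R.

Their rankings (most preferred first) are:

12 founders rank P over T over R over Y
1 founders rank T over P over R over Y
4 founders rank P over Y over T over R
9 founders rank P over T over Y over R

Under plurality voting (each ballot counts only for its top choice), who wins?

First-place vote totals:
  T: 1
  P: 25
  Y: 0
  R: 0
P has the most first-place votes.

P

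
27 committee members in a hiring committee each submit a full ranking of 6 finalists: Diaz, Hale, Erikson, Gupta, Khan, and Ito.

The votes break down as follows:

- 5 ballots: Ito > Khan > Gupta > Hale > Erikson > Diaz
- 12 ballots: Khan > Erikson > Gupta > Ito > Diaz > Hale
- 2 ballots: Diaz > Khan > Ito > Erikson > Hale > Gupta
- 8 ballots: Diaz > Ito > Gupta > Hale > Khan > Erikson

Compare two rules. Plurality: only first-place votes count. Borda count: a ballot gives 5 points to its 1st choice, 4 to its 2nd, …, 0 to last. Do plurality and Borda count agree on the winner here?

Plurality first-place counts: Diaz 10, Hale 0, Erikson 0, Gupta 0, Khan 12, Ito 5 → Khan.
Borda totals: Diaz 62, Hale 28, Erikson 57, Gupta 75, Khan 96, Ito 87 → Khan.
The two rules agree on Khan.

Yes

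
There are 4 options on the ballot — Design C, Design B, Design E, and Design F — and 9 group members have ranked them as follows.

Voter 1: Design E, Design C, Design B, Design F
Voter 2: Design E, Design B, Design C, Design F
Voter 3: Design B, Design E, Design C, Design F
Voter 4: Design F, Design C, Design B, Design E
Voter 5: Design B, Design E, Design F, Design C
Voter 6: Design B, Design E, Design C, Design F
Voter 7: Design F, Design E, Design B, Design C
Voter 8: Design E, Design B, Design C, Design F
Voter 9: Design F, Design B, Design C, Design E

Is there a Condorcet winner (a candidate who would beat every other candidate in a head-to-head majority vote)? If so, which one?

Head-to-head results (9 voters total):
Design C vs Design B: Design B wins 7–2.
Design C vs Design E: Design E wins 7–2.
Design C vs Design F: Design C wins 5–4.
Design B vs Design E: Design B wins 5–4.
Design B vs Design F: Design B wins 6–3.
Design E vs Design F: Design E wins 6–3.
Design B beats each rival — Design C (7–2), Design E (5–4), Design F (6–3) — so Design B is the Condorcet winner.

Design B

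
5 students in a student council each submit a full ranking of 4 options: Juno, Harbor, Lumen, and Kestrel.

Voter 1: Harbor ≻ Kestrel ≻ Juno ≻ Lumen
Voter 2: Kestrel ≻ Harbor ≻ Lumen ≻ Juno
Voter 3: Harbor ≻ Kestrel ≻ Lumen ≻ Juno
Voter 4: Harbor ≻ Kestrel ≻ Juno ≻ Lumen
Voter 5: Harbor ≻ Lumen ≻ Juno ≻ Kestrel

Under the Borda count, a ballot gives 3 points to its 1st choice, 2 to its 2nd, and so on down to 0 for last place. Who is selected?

Borda scores:
  Juno: 1 + 0 + 0 + 1 + 1 = 3
  Harbor: 3 + 2 + 3 + 3 + 3 = 14
  Lumen: 0 + 1 + 1 + 0 + 2 = 4
  Kestrel: 2 + 3 + 2 + 2 + 0 = 9
Harbor has the highest total.

Harbor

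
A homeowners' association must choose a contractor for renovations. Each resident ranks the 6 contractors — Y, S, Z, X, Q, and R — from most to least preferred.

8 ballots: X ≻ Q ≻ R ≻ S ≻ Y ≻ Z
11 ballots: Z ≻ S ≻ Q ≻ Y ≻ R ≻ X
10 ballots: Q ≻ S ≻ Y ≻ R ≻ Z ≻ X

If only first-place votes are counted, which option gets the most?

First-place vote totals:
  Y: 0
  S: 0
  Z: 11
  X: 8
  Q: 10
  R: 0
Z has the most first-place votes.

Z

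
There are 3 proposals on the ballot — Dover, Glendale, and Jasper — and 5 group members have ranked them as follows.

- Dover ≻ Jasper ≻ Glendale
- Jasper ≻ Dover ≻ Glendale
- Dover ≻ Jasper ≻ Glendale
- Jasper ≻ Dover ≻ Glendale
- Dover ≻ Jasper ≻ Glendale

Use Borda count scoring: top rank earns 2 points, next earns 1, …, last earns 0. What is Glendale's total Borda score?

Borda scores:
  Dover: 2 + 1 + 2 + 1 + 2 = 8
  Glendale: 0 + 0 + 0 + 0 + 0 = 0
  Jasper: 1 + 2 + 1 + 2 + 1 = 7

0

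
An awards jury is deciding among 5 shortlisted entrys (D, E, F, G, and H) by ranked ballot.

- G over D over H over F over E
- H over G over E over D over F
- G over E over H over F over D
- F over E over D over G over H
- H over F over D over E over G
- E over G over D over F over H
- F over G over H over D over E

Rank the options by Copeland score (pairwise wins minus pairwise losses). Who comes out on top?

G

Pairwise results:
  D vs E: E wins 4–3.
  D vs F: F wins 4–3.
  D vs G: G wins 5–2.
  D vs H: H wins 4–3.
  E vs F: F wins 4–3.
  E vs G: G wins 4–3.
  E vs H: H wins 4–3.
  F vs G: G wins 4–3.
  F vs H: H wins 4–3.
  G vs H: G wins 5–2.
Copeland scores (wins − losses):
  D: 0 − 4 = -4
  E: 1 − 3 = -2
  F: 2 − 2 = 0
  G: 4 − 0 = 4
  H: 3 − 1 = 2
G has the best Copeland score.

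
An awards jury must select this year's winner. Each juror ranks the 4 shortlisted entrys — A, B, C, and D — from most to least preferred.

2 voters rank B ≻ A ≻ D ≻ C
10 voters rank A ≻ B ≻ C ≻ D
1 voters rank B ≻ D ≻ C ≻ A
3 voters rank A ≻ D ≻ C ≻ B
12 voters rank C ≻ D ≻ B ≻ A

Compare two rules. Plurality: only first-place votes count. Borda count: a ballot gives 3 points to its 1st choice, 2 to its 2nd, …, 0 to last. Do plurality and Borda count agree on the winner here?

No

Plurality first-place counts: A 13, B 3, C 12, D 0 → A.
Borda totals: A 43, B 41, C 50, D 34 → C.
The two rules disagree: plurality picks A, Borda picks C.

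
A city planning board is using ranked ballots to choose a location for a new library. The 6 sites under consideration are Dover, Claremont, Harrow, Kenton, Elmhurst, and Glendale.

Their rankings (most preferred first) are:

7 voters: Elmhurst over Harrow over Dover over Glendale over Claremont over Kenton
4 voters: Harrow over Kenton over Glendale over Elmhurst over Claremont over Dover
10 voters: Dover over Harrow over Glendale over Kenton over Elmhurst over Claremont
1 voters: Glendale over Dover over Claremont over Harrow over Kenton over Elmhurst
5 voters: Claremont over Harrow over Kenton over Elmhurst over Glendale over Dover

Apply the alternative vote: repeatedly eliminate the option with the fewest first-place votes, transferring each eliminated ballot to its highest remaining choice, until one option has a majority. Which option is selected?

Elmhurst

Round 1: Dover 10, Elmhurst 7, Claremont 5, Harrow 4, Glendale 1, Kenton 0. Kenton has the fewest and is eliminated.
Round 2: Dover 10, Elmhurst 7, Claremont 5, Harrow 4, Glendale 1. Glendale has the fewest and is eliminated.
Round 3: Dover 11, Elmhurst 7, Claremont 5, Harrow 4. Harrow has the fewest and is eliminated.
Round 4: Dover 11, Elmhurst 11, Claremont 5. Claremont has the fewest and is eliminated.
Round 5: Elmhurst 16, Dover 11. Elmhurst has a majority.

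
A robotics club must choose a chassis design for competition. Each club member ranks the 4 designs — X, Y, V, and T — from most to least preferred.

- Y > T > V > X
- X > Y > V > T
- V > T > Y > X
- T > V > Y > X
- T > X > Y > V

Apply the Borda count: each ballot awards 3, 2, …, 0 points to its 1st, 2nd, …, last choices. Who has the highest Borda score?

T

Borda scores:
  X: 0 + 3 + 0 + 0 + 2 = 5
  Y: 3 + 2 + 1 + 1 + 1 = 8
  V: 1 + 1 + 3 + 2 + 0 = 7
  T: 2 + 0 + 2 + 3 + 3 = 10
T has the highest total.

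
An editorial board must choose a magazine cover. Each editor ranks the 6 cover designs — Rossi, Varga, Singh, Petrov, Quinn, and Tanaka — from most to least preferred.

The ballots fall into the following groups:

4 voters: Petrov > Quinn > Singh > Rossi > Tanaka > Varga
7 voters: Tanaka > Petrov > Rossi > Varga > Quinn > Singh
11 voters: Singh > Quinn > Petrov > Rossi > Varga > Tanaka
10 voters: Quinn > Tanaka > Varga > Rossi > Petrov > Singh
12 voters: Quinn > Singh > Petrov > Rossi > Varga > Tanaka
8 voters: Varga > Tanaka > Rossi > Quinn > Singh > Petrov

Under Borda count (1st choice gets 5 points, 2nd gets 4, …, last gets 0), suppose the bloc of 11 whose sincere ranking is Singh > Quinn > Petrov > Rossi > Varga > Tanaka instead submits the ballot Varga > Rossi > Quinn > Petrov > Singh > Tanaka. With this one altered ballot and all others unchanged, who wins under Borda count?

Quinn

Borda totals with the altered ballot: Rossi 141, Varga 151, Singh 79, Petrov 116, Quinn 182, Tanaka 111.
The winner is unchanged: still Quinn.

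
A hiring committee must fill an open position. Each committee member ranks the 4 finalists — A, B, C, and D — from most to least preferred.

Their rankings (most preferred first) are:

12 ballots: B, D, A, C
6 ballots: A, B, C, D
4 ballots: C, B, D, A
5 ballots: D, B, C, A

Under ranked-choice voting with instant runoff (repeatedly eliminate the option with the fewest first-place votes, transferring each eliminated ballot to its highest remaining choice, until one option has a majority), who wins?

B

Round 1: B 12, A 6, D 5, C 4. C has the fewest and is eliminated.
Round 2: B 16, A 6, D 5. B has a majority.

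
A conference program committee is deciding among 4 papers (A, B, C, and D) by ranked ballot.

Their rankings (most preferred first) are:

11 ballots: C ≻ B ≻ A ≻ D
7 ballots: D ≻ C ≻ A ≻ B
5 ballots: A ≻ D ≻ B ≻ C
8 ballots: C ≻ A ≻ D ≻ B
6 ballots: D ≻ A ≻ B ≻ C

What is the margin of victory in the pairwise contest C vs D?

1

Ballots ranking C above D: 11+8 = 19.
Ballots ranking D above C: 7+5+6 = 18.
C wins 19–18, a margin of 1.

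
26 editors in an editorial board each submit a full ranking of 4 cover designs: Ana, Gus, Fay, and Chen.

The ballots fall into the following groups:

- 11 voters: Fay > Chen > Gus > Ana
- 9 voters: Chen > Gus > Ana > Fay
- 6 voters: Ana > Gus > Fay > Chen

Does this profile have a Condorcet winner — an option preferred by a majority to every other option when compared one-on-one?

Head-to-head results (26 voters total):
Ana vs Gus: Gus wins 20–6.
Ana vs Fay: Ana wins 15–11.
Ana vs Chen: Chen wins 20–6.
Gus vs Fay: Gus wins 15–11.
Gus vs Chen: Chen wins 20–6.
Fay vs Chen: Fay wins 17–9.
No candidate beats all others: Ana beats Fay beats Chen beats Ana, a majority cycle.

No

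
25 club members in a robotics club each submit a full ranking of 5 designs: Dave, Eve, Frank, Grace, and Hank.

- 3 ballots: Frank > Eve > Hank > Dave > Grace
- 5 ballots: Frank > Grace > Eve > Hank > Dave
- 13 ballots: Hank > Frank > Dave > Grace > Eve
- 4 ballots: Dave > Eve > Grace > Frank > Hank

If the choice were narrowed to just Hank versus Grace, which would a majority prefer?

Ballots ranking Hank above Grace: 3+13 = 16.
Ballots ranking Grace above Hank: 5+4 = 9.
Hank wins the head-to-head, 16–9.

Hank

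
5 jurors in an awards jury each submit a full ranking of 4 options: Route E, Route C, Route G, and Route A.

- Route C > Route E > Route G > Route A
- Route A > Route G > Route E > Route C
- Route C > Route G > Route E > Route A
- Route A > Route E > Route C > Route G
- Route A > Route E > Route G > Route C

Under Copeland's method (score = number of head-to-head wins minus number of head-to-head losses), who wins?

Route A

Pairwise results:
  Route E vs Route C: Route E wins 3–2.
  Route E vs Route G: Route E wins 3–2.
  Route E vs Route A: Route A wins 3–2.
  Route C vs Route G: Route C wins 3–2.
  Route C vs Route A: Route A wins 3–2.
  Route G vs Route A: Route A wins 3–2.
Copeland scores (wins − losses):
  Route E: 2 − 1 = 1
  Route C: 1 − 2 = -1
  Route G: 0 − 3 = -3
  Route A: 3 − 0 = 3
Route A has the best Copeland score.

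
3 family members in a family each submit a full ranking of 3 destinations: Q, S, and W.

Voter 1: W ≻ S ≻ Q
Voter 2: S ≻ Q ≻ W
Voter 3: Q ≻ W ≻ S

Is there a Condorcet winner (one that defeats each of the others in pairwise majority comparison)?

No

Head-to-head results (3 voters total):
Q vs S: S wins 2–1.
Q vs W: Q wins 2–1.
S vs W: W wins 2–1.
No candidate beats all others: Q beats W beats S beats Q, a majority cycle.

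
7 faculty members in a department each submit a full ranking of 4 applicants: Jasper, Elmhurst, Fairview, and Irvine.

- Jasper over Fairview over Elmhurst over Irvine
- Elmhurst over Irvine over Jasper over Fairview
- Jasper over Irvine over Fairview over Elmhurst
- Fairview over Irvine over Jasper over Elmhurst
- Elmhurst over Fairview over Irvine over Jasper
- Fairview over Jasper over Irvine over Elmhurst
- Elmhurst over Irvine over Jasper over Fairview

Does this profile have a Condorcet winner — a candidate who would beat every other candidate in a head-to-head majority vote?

No

Head-to-head results (7 voters total):
Jasper vs Elmhurst: Jasper wins 4–3.
Jasper vs Fairview: Jasper wins 4–3.
Jasper vs Irvine: Irvine wins 4–3.
Elmhurst vs Fairview: Fairview wins 4–3.
Elmhurst vs Irvine: Elmhurst wins 4–3.
Fairview vs Irvine: Fairview wins 4–3.
No candidate beats all others: Jasper beats Elmhurst beats Irvine beats Jasper, a majority cycle.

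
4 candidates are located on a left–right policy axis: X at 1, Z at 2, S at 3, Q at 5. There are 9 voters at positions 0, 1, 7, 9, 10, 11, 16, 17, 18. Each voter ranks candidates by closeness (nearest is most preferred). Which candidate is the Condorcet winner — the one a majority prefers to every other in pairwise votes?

Q

With single-peaked preferences on a line, the Condorcet winner is the candidate closest to the median voter.
The median voter (position 10) is closest to Q at 5.
Check: Q vs X — voters closer to Q: 7 of 9.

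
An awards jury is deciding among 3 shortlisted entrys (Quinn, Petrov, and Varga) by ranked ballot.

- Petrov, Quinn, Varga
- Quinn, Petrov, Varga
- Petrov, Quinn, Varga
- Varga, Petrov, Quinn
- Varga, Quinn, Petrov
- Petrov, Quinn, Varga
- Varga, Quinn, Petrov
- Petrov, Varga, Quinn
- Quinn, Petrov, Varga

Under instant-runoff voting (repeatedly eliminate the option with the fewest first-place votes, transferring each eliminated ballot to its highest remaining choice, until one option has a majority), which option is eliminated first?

Quinn

Round 1: Petrov 4, Varga 3, Quinn 2. Quinn has the fewest and is eliminated.
Round 2: Petrov 6, Varga 3. Petrov has a majority.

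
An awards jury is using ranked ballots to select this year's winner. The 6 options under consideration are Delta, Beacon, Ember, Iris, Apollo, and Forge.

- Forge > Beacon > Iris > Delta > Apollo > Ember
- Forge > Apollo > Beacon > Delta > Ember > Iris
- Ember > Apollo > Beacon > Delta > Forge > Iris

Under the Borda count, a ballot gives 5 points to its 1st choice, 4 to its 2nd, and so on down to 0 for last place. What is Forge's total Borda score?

Borda scores:
  Delta: 2 + 2 + 2 = 6
  Beacon: 4 + 3 + 3 = 10
  Ember: 0 + 1 + 5 = 6
  Iris: 3 + 0 + 0 = 3
  Apollo: 1 + 4 + 4 = 9
  Forge: 5 + 5 + 1 = 11

11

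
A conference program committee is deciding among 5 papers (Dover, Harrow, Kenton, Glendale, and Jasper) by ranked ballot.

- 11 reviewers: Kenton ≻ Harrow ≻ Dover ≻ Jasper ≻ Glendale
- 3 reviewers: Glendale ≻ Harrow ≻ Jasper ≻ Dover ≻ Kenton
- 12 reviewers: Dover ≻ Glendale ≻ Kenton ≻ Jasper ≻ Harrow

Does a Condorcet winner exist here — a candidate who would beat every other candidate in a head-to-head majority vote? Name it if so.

None — there is no Condorcet winner

Head-to-head results (26 voters total):
Dover vs Harrow: Harrow wins 14–12.
Dover vs Kenton: Dover wins 15–11.
Dover vs Glendale: Dover wins 23–3.
Dover vs Jasper: Dover wins 23–3.
Harrow vs Kenton: Kenton wins 23–3.
Harrow vs Glendale: Glendale wins 15–11.
Harrow vs Jasper: Harrow wins 14–12.
Kenton vs Glendale: Glendale wins 15–11.
Kenton vs Jasper: Kenton wins 23–3.
Glendale vs Jasper: Glendale wins 15–11.
No candidate beats all others: Dover beats Kenton beats Harrow beats Dover, a majority cycle.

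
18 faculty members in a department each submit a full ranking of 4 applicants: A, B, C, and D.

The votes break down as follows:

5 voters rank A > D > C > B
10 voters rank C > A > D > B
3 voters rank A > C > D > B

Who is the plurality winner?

First-place vote totals:
  A: 8
  B: 0
  C: 10
  D: 0
C has the most first-place votes.

C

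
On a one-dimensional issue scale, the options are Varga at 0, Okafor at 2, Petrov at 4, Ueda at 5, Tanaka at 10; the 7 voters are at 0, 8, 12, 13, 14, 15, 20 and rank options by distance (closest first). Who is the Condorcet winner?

Tanaka

With single-peaked preferences on a line, the Condorcet winner is the candidate closest to the median voter.
The median voter (position 13) is closest to Tanaka at 10.
Check: Tanaka vs Ueda — voters closer to Tanaka: 6 of 7.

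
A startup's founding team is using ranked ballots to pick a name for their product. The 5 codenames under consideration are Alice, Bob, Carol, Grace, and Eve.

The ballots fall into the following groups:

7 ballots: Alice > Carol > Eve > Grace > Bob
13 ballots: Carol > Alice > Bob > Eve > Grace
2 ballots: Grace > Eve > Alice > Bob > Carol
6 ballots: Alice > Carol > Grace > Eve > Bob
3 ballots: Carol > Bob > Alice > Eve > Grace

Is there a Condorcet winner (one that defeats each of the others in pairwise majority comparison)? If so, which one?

Head-to-head results (31 voters total):
Alice vs Bob: Alice wins 28–3.
Alice vs Carol: Carol wins 16–15.
Alice vs Grace: Alice wins 29–2.
Alice vs Eve: Alice wins 29–2.
Bob vs Carol: Carol wins 29–2.
Bob vs Grace: Bob wins 16–15.
Bob vs Eve: Bob wins 16–15.
Carol vs Grace: Carol wins 29–2.
Carol vs Eve: Carol wins 29–2.
Grace vs Eve: Eve wins 23–8.
Carol beats each rival — Alice (16–15), Bob (29–2), Grace (29–2), Eve (29–2) — so Carol is the Condorcet winner.

Carol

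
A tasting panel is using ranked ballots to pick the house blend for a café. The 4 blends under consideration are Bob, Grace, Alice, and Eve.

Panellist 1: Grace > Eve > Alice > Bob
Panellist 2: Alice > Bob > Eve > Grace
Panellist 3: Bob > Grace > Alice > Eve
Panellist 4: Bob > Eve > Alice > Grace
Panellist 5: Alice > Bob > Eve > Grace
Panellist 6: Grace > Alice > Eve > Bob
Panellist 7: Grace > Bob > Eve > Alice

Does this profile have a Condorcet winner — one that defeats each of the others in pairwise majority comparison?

No

Head-to-head results (7 voters total):
Bob vs Grace: Bob wins 4–3.
Bob vs Alice: Alice wins 4–3.
Bob vs Eve: Bob wins 5–2.
Grace vs Alice: Grace wins 4–3.
Grace vs Eve: Grace wins 4–3.
Alice vs Eve: Alice wins 4–3.
No candidate beats all others: Bob beats Grace beats Alice beats Bob, a majority cycle.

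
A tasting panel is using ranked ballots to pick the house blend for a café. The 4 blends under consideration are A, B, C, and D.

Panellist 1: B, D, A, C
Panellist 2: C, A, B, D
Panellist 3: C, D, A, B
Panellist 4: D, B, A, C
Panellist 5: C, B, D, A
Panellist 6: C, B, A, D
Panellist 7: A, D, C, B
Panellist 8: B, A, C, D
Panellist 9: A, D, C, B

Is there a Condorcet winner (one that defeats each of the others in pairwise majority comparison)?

No

Head-to-head results (9 voters total):
A vs B: B wins 5–4.
A vs C: A wins 5–4.
A vs D: A wins 5–4.
B vs C: C wins 6–3.
B vs D: B wins 5–4.
C vs D: C wins 5–4.
No candidate beats all others: A beats C beats B beats A, a majority cycle.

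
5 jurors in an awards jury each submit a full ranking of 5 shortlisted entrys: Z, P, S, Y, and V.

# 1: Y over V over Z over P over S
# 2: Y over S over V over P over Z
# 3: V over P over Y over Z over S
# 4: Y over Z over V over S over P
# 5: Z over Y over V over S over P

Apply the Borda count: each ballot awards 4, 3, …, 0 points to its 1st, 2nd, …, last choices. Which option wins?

Borda scores:
  Z: 2 + 0 + 1 + 3 + 4 = 10
  P: 1 + 1 + 3 + 0 + 0 = 5
  S: 0 + 3 + 0 + 1 + 1 = 5
  Y: 4 + 4 + 2 + 4 + 3 = 17
  V: 3 + 2 + 4 + 2 + 2 = 13
Y has the highest total.

Y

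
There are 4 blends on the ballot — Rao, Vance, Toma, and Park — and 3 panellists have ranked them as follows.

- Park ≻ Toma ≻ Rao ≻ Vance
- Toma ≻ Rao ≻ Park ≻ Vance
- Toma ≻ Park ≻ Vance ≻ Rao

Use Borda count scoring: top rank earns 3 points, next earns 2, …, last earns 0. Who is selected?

Borda scores:
  Rao: 1 + 2 + 0 = 3
  Vance: 0 + 0 + 1 = 1
  Toma: 2 + 3 + 3 = 8
  Park: 3 + 1 + 2 = 6
Toma has the highest total.

Toma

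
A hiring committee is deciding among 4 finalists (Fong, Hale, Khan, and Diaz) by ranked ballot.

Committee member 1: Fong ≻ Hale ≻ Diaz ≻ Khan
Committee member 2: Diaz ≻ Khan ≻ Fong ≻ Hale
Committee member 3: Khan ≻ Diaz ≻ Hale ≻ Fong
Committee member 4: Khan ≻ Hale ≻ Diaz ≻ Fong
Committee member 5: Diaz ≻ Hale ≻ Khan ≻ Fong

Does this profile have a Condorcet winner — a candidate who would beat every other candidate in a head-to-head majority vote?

Yes

Head-to-head results (5 voters total):
Fong vs Hale: Hale wins 3–2.
Fong vs Khan: Khan wins 4–1.
Fong vs Diaz: Diaz wins 4–1.
Hale vs Khan: Khan wins 3–2.
Hale vs Diaz: Diaz wins 3–2.
Khan vs Diaz: Diaz wins 3–2.
Diaz beats each rival — Fong (4–1), Hale (3–2), Khan (3–2) — so Diaz is the Condorcet winner.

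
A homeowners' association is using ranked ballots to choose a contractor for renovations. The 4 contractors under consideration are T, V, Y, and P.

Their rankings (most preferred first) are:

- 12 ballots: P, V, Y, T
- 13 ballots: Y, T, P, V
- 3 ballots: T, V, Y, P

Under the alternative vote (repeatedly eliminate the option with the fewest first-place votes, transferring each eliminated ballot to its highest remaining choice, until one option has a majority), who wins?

Y

Round 1: Y 13, P 12, T 3, V 0. V has the fewest and is eliminated.
Round 2: Y 13, P 12, T 3. T has the fewest and is eliminated.
Round 3: Y 16, P 12. Y has a majority.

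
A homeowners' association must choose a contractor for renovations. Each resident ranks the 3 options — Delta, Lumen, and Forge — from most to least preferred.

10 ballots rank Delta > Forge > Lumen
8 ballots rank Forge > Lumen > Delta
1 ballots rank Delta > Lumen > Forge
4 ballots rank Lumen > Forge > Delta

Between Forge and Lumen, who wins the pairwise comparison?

Ballots ranking Forge above Lumen: 10+8 = 18.
Ballots ranking Lumen above Forge: 1+4 = 5.
Forge wins the head-to-head, 18–5.

Forge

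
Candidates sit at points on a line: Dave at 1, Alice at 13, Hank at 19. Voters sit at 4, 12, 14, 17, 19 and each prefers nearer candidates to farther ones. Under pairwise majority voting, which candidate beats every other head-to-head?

Alice

With single-peaked preferences on a line, the Condorcet winner is the candidate closest to the median voter.
The median voter (position 14) is closest to Alice at 13.
Check: Alice vs Dave — voters closer to Alice: 4 of 5.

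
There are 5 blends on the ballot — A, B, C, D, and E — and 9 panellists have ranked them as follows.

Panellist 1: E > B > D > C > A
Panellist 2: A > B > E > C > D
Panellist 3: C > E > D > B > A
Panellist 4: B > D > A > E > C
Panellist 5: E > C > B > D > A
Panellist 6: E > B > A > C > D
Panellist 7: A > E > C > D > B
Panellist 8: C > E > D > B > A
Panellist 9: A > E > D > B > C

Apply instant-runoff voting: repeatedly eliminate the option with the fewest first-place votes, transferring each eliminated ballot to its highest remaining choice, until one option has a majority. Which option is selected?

Round 1: A 3, E 3, C 2, B 1, D 0. D has the fewest and is eliminated.
Round 2: A 3, E 3, C 2, B 1. B has the fewest and is eliminated.
Round 3: A 4, E 3, C 2. C has the fewest and is eliminated.
Round 4: E 5, A 4. E has a majority.

E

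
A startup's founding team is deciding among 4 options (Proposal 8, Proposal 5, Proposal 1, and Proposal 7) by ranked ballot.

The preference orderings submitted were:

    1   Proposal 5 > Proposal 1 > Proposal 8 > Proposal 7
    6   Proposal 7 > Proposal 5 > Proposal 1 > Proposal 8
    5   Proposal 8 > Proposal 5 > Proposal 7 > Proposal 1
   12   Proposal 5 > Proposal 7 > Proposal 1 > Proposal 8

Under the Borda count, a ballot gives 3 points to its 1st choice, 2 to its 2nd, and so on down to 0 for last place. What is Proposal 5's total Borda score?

Borda scores:
  Proposal 8: 1 + 6·0 + 5·3 + 12·0 = 16
  Proposal 5: 3 + 6·2 + 5·2 + 12·3 = 61
  Proposal 1: 2 + 6·1 + 5·0 + 12·1 = 20
  Proposal 7: 0 + 6·3 + 5·1 + 12·2 = 47

61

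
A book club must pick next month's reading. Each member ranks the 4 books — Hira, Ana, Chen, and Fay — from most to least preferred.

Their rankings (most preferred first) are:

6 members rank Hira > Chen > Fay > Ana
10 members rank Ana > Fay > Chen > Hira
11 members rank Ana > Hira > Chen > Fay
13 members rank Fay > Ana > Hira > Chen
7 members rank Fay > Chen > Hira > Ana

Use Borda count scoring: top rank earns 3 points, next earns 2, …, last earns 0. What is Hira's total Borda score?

60

Borda scores:
  Hira: 6·3 + 10·0 + 11·2 + 13·1 + 7·1 = 60
  Ana: 6·0 + 10·3 + 11·3 + 13·2 + 7·0 = 89
  Chen: 6·2 + 10·1 + 11·1 + 13·0 + 7·2 = 47
  Fay: 6·1 + 10·2 + 11·0 + 13·3 + 7·3 = 86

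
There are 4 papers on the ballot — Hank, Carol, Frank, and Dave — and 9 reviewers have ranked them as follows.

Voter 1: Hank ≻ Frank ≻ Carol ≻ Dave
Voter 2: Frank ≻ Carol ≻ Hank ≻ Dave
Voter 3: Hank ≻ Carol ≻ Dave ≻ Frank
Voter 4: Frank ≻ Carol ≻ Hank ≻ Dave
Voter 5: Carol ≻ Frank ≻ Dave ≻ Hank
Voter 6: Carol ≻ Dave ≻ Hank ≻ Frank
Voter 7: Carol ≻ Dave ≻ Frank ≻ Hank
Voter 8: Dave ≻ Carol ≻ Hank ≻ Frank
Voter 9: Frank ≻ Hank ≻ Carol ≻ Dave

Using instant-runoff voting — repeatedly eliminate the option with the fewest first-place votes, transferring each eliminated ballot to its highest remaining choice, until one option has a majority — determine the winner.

Carol

Round 1: Carol 3, Frank 3, Hank 2, Dave 1. Dave has the fewest and is eliminated.
Round 2: Carol 4, Frank 3, Hank 2. Hank has the fewest and is eliminated.
Round 3: Carol 5, Frank 4. Carol has a majority.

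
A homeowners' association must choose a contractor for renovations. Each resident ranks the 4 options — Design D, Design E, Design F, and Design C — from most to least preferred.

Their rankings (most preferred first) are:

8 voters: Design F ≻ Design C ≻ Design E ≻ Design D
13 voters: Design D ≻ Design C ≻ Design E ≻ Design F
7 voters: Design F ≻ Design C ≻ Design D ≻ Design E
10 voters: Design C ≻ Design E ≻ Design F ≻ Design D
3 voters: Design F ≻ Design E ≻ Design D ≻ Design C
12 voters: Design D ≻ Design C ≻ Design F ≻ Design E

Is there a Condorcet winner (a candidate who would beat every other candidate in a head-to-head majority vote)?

Head-to-head results (53 voters total):
Design D vs Design E: Design D wins 32–21.
Design D vs Design F: Design F wins 28–25.
Design D vs Design C: Design D wins 28–25.
Design E vs Design F: Design F wins 30–23.
Design E vs Design C: Design C wins 50–3.
Design F vs Design C: Design C wins 35–18.
No candidate beats all others: Design D beats Design C beats Design F beats Design D, a majority cycle.

No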